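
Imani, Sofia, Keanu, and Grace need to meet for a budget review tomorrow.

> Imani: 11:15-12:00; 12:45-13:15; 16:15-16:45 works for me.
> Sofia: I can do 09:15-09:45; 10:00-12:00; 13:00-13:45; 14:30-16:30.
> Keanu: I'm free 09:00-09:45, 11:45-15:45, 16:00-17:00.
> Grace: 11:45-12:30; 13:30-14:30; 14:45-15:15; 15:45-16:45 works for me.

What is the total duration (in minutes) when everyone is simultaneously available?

Imani ∩ Sofia: 11:15-12:00, 13:00-13:15, 16:15-16:30.
Imani ∩ Sofia ∩ Keanu: 11:45-12:00, 13:00-13:15, 16:15-16:30.
Imani ∩ Sofia ∩ Keanu ∩ Grace: 11:45-12:00, 16:15-16:30.
Summing the common windows: 15 + 15 = 30 minutes.

30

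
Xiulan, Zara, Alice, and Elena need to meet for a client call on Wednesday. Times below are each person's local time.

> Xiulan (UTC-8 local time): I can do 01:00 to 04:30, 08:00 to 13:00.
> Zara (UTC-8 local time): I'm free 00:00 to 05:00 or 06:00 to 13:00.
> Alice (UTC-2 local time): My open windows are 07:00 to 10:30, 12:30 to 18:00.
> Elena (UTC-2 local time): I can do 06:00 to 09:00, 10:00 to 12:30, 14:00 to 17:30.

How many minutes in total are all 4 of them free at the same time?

360

Xiulan in UTC: 09:00-12:30, 16:00-21:00 (add 8h to convert from UTC-8).
Zara in UTC: 08:00-13:00, 14:00-21:00 (add 8h to convert from UTC-8).
Alice in UTC: 09:00-12:30, 14:30-20:00 (add 2h to convert from UTC-2).
Elena in UTC: 08:00-11:00, 12:00-14:30, 16:00-19:30 (add 2h to convert from UTC-2).
Xiulan ∩ Zara: 09:00-12:30, 16:00-21:00.
Xiulan ∩ Zara ∩ Alice: 09:00-12:30, 16:00-20:00.
Xiulan ∩ Zara ∩ Alice ∩ Elena: 09:00-11:00, 12:00-12:30, 16:00-19:30.
Summing the common windows: 120 + 30 + 210 = 360 minutes.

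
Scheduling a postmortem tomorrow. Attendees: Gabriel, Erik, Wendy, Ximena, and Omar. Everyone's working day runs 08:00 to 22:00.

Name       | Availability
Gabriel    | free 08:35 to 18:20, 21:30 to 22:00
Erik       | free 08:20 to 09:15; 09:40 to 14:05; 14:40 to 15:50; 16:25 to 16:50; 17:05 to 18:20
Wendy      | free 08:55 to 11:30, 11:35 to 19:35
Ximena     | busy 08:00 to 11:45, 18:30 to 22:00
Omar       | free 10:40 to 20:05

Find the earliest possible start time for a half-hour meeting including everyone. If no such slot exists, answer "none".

11:45

Gabriel free: 08:35-18:20, 21:30-22:00.
Erik free: 08:20-09:15, 09:40-14:05, 14:40-15:50, 16:25-16:50, 17:05-18:20.
Wendy free: 08:55-11:30, 11:35-19:35.
Ximena free: 11:45-18:30 (invert busy blocks within the working day).
Omar free: 10:40-20:05.
Gabriel ∩ Erik: 08:35-09:15, 09:40-14:05, 14:40-15:50, 16:25-16:50, 17:05-18:20.
Gabriel ∩ Erik ∩ Wendy: 08:55-09:15, 09:40-11:30, 11:35-14:05, 14:40-15:50, 16:25-16:50, 17:05-18:20.
Gabriel ∩ Erik ∩ Wendy ∩ Ximena: 11:45-14:05, 14:40-15:50, 16:25-16:50, 17:05-18:20.
Gabriel ∩ Erik ∩ Wendy ∩ Ximena ∩ Omar: 11:45-14:05, 14:40-15:50, 16:25-16:50, 17:05-18:20.
The first common window of at least 30 minutes is 11:45-14:05, so the earliest start is 11:45.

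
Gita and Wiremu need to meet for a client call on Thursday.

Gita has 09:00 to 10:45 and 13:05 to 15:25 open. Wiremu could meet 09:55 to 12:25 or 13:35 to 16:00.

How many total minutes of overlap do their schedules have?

Gita ∩ Wiremu: 09:55-10:45, 13:35-15:25.
Those are the intersection windows.
Summing the common windows: 50 + 110 = 160 minutes.

160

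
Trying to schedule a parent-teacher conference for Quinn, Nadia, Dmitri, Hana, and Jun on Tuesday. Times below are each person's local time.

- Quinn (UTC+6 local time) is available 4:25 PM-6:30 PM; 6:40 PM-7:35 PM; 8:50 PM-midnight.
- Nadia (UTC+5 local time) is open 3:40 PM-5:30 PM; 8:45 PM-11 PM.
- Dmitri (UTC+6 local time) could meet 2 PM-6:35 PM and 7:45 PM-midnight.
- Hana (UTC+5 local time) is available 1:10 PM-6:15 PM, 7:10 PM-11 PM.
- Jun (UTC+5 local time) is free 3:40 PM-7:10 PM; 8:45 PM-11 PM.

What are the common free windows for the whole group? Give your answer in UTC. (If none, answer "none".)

Quinn in UTC: 10:25-12:30, 12:40-13:35, 14:50-18:00 (subtract 6h to convert from UTC+6).
Nadia in UTC: 10:40-12:30, 15:45-18:00 (subtract 5h to convert from UTC+5).
Dmitri in UTC: 08:00-12:35, 13:45-18:00 (subtract 6h to convert from UTC+6).
Hana in UTC: 08:10-13:15, 14:10-18:00 (subtract 5h to convert from UTC+5).
Jun in UTC: 10:40-14:10, 15:45-18:00 (subtract 5h to convert from UTC+5).
Quinn ∩ Nadia: 10:40-12:30, 15:45-18:00.
Quinn ∩ Nadia ∩ Dmitri: 10:40-12:30, 15:45-18:00.
Quinn ∩ Nadia ∩ Dmitri ∩ Hana: 10:40-12:30, 15:45-18:00.
Quinn ∩ Nadia ∩ Dmitri ∩ Hana ∩ Jun: 10:40-12:30, 15:45-18:00.

10:40-12:30, 15:45-18:00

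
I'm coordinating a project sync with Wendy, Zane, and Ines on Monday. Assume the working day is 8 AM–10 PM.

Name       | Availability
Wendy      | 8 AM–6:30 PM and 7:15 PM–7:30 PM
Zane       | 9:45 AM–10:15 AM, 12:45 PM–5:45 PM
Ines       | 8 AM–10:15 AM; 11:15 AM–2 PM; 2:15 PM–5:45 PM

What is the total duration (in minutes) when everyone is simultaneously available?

Wendy ∩ Zane: 09:45-10:15, 12:45-17:45.
Wendy ∩ Zane ∩ Ines: 09:45-10:15, 12:45-14:00, 14:15-17:45.
So the common availability across everyone is 09:45-10:15, 12:45-14:00, 14:15-17:45.
Summing the common windows: 30 + 75 + 210 = 315 minutes.

315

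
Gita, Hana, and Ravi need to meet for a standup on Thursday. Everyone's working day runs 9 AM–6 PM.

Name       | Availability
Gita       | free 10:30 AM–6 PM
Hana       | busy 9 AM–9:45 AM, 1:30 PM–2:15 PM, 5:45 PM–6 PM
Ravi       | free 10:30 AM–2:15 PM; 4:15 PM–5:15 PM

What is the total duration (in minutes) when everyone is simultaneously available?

240

Gita free: 10:30-18:00.
Hana free: 09:45-13:30, 14:15-17:45 (invert busy blocks within the working day).
Ravi free: 10:30-14:15, 16:15-17:15.
Gita ∩ Hana: 10:30-13:30, 14:15-17:45.
Gita ∩ Hana ∩ Ravi: 10:30-13:30, 16:15-17:15.
Summing the common windows: 180 + 60 = 240 minutes.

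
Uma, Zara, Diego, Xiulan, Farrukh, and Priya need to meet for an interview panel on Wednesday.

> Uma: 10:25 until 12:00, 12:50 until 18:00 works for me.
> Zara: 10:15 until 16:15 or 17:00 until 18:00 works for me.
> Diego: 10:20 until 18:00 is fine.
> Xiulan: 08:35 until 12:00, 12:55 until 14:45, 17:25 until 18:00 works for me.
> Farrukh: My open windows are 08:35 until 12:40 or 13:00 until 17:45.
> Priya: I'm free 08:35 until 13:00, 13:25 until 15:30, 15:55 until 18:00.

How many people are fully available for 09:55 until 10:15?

3

Xiulan, Farrukh, and Priya can make the full 09:55-10:15 slot — that's 3.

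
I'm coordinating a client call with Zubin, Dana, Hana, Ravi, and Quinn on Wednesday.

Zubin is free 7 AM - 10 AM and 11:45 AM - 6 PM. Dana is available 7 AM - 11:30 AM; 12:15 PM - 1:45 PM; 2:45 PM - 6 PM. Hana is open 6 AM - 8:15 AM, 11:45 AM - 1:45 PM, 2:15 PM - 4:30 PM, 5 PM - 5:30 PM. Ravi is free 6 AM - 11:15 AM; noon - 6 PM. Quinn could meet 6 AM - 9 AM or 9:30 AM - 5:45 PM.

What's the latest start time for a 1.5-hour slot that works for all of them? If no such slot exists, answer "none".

15:00

Zubin ∩ Dana: 07:00-10:00, 12:15-13:45, 14:45-18:00.
Zubin ∩ Dana ∩ Hana: 07:00-08:15, 12:15-13:45, 14:45-16:30, 17:00-17:30.
Zubin ∩ Dana ∩ Hana ∩ Ravi: 07:00-08:15, 12:15-13:45, 14:45-16:30, 17:00-17:30.
Zubin ∩ Dana ∩ Hana ∩ Ravi ∩ Quinn: 07:00-08:15, 12:15-13:45, 14:45-16:30, 17:00-17:30.
Those are the intersection windows.
The last common window of at least 90 minutes is 14:45-16:30; a 90-minute meeting can start as late as 15:00 and still end by 16:30.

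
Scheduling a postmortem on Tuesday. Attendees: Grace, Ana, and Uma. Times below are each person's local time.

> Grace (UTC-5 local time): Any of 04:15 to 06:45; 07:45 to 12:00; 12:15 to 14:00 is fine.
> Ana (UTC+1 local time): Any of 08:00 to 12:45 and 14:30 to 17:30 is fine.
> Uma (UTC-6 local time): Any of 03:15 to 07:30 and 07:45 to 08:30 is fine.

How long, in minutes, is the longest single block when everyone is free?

150

Grace in UTC: 09:15-11:45, 12:45-17:00, 17:15-19:00 (add 5h to convert from UTC-5).
Ana in UTC: 07:00-11:45, 13:30-16:30 (subtract 1h to convert from UTC+1).
Uma in UTC: 09:15-13:30, 13:45-14:30 (add 6h to convert from UTC-6).
Grace ∩ Ana: 09:15-11:45, 13:30-16:30.
Grace ∩ Ana ∩ Uma: 09:15-11:45, 13:45-14:30.
The longest is 09:15-11:45 at 150 minutes.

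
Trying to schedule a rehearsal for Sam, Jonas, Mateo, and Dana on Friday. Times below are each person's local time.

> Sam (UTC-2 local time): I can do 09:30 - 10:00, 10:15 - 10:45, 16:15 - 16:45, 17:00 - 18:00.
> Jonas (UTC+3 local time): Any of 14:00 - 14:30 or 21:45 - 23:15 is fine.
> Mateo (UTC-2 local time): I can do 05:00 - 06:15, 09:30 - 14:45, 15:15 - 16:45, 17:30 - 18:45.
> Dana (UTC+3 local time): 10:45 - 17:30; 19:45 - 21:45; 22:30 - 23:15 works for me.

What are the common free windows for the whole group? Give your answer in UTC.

Sam in UTC: 11:30-12:00, 12:15-12:45, 18:15-18:45, 19:00-20:00 (add 2h to convert from UTC-2).
Jonas in UTC: 11:00-11:30, 18:45-20:15 (subtract 3h to convert from UTC+3).
Mateo in UTC: 07:00-08:15, 11:30-16:45, 17:15-18:45, 19:30-20:45 (add 2h to convert from UTC-2).
Dana in UTC: 07:45-14:30, 16:45-18:45, 19:30-20:15 (subtract 3h to convert from UTC+3).
Sam ∩ Jonas: 19:00-20:00.
Sam ∩ Jonas ∩ Mateo: 19:30-20:00.
Sam ∩ Jonas ∩ Mateo ∩ Dana: 19:30-20:00.

19:30-20:00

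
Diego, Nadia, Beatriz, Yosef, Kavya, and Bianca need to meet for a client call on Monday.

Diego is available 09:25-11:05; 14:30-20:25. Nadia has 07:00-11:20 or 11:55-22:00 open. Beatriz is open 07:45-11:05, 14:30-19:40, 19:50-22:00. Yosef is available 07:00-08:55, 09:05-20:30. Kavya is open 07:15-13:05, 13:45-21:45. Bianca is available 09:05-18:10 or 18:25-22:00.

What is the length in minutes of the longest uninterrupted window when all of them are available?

220

Diego ∩ Nadia: 09:25-11:05, 14:30-20:25.
Diego ∩ Nadia ∩ Beatriz: 09:25-11:05, 14:30-19:40, 19:50-20:25.
Diego ∩ Nadia ∩ Beatriz ∩ Yosef: 09:25-11:05, 14:30-19:40, 19:50-20:25.
Diego ∩ Nadia ∩ Beatriz ∩ Yosef ∩ Kavya: 09:25-11:05, 14:30-19:40, 19:50-20:25.
Diego ∩ Nadia ∩ Beatriz ∩ Yosef ∩ Kavya ∩ Bianca: 09:25-11:05, 14:30-18:10, 18:25-19:40, 19:50-20:25.
The longest is 14:30-18:10 at 220 minutes.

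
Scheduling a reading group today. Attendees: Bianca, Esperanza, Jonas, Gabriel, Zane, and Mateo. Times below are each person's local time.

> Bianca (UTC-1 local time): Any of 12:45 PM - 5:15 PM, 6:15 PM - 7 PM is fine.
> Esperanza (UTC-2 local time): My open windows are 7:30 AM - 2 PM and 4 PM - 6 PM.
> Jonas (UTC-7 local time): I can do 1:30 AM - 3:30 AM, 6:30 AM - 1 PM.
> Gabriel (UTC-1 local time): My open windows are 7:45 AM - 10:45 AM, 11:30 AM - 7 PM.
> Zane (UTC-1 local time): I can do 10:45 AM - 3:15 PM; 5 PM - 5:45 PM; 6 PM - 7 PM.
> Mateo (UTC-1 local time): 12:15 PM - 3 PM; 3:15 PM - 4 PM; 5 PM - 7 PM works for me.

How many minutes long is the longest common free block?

Bianca in UTC: 13:45-18:15, 19:15-20:00 (add 1h to convert from UTC-1).
Esperanza in UTC: 09:30-16:00, 18:00-20:00 (add 2h to convert from UTC-2).
Jonas in UTC: 08:30-10:30, 13:30-20:00 (add 7h to convert from UTC-7).
Gabriel in UTC: 08:45-11:45, 12:30-20:00 (add 1h to convert from UTC-1).
Zane in UTC: 11:45-16:15, 18:00-18:45, 19:00-20:00 (add 1h to convert from UTC-1).
Mateo in UTC: 13:15-16:00, 16:15-17:00, 18:00-20:00 (add 1h to convert from UTC-1).
Bianca ∩ Esperanza: 13:45-16:00, 18:00-18:15, 19:15-20:00.
Bianca ∩ Esperanza ∩ Jonas: 13:45-16:00, 18:00-18:15, 19:15-20:00.
Bianca ∩ Esperanza ∩ Jonas ∩ Gabriel: 13:45-16:00, 18:00-18:15, 19:15-20:00.
Bianca ∩ Esperanza ∩ Jonas ∩ Gabriel ∩ Zane: 13:45-16:00, 18:00-18:15, 19:15-20:00.
Bianca ∩ Esperanza ∩ Jonas ∩ Gabriel ∩ Zane ∩ Mateo: 13:45-16:00, 18:00-18:15, 19:15-20:00.
The longest is 13:45-16:00 at 135 minutes.

135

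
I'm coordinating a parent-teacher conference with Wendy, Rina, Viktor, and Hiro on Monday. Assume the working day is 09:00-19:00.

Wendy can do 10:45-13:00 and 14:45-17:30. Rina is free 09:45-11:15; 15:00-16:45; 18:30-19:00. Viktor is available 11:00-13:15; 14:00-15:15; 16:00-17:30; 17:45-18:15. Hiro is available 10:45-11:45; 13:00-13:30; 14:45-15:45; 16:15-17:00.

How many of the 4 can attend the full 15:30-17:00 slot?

Wendy can make the full 15:30-17:00 slot — that's 1.

1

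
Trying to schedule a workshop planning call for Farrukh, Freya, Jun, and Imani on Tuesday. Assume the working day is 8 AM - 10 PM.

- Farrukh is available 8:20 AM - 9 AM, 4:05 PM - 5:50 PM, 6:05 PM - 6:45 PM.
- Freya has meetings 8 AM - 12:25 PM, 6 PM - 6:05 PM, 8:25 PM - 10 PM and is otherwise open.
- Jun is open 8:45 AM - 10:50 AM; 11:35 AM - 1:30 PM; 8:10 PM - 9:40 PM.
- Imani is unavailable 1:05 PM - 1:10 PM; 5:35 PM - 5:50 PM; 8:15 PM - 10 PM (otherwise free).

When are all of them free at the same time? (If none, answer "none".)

Farrukh free: 08:20-09:00, 16:05-17:50, 18:05-18:45.
Freya free: 12:25-18:00, 18:05-20:25 (invert busy blocks within the working day).
Jun free: 08:45-10:50, 11:35-13:30, 20:10-21:40.
Imani free: 08:00-13:05, 13:10-17:35, 17:50-20:15 (invert busy blocks within the working day).
Farrukh ∩ Freya: 16:05-17:50, 18:05-18:45.
Farrukh ∩ Freya ∩ Jun: ∅.
Farrukh ∩ Freya ∩ Jun ∩ Imani: ∅.
There is no time when everyone is free.

none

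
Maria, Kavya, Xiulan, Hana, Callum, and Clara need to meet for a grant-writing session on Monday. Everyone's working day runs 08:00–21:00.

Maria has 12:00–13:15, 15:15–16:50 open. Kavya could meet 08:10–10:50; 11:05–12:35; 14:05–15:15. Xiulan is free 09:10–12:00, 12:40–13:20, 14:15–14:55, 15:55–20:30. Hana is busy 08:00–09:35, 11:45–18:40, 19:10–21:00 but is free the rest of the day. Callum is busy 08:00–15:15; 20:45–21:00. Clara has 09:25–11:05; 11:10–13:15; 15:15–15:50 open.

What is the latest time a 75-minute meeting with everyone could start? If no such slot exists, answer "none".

Maria free: 12:00-13:15, 15:15-16:50.
Kavya free: 08:10-10:50, 11:05-12:35, 14:05-15:15.
Xiulan free: 09:10-12:00, 12:40-13:20, 14:15-14:55, 15:55-20:30.
Hana free: 09:35-11:45, 18:40-19:10 (invert busy blocks within the working day).
Callum free: 15:15-20:45 (invert busy blocks within the working day).
Clara free: 09:25-11:05, 11:10-13:15, 15:15-15:50.
Maria ∩ Kavya: 12:00-12:35.
Maria ∩ Kavya ∩ Xiulan: ∅.
Maria ∩ Kavya ∩ Xiulan ∩ Hana: ∅.
Maria ∩ Kavya ∩ Xiulan ∩ Hana ∩ Callum: ∅.
Maria ∩ Kavya ∩ Xiulan ∩ Hana ∩ Callum ∩ Clara: ∅.
There is no time when everyone is free.
No common window is at least 75 minutes long.

none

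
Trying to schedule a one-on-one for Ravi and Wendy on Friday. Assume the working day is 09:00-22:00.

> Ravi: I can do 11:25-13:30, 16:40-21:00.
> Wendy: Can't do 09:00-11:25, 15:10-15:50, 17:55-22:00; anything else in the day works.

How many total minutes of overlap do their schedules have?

200

Ravi free: 11:25-13:30, 16:40-21:00.
Wendy free: 11:25-15:10, 15:50-17:55 (invert busy blocks within the working day).
Ravi ∩ Wendy: 11:25-13:30, 16:40-17:55.
Summing the common windows: 125 + 75 = 200 minutes.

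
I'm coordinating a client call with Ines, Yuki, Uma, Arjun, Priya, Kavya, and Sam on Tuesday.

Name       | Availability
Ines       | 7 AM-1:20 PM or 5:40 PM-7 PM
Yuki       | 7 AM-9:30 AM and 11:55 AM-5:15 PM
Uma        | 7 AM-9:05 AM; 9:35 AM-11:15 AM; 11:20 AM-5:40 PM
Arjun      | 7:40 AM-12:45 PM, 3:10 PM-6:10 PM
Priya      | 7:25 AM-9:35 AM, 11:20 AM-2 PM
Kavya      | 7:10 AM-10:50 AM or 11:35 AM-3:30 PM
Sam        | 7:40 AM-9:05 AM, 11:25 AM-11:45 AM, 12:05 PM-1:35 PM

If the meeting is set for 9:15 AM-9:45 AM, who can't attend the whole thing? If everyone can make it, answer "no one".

Priya, Sam, Uma, Yuki

Ines: free for 09:15-09:45. Yuki: not fully free for 09:15-09:45. Uma: not fully free for 09:15-09:45. Arjun: free for 09:15-09:45. Priya: not fully free for 09:15-09:45. Kavya: free for 09:15-09:45. Sam: not fully free for 09:15-09:45.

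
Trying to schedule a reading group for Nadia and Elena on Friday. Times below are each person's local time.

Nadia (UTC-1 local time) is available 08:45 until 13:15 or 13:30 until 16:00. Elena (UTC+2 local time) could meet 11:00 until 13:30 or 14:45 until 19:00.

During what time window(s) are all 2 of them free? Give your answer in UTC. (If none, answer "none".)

09:45-11:30, 12:45-14:15, 14:30-17:00

Nadia in UTC: 09:45-14:15, 14:30-17:00 (add 1h to convert from UTC-1).
Elena in UTC: 09:00-11:30, 12:45-17:00 (subtract 2h to convert from UTC+2).
Nadia ∩ Elena: 09:45-11:30, 12:45-14:15, 14:30-17:00.
Those are the intersection windows.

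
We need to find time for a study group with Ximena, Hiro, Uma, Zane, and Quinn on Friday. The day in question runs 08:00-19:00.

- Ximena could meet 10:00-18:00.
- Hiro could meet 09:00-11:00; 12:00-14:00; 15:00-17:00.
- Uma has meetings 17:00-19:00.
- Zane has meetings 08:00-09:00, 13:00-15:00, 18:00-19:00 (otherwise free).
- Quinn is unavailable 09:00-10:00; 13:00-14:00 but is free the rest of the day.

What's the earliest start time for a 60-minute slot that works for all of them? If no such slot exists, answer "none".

Ximena free: 10:00-18:00.
Hiro free: 09:00-11:00, 12:00-14:00, 15:00-17:00.
Uma free: 08:00-17:00 (invert busy blocks within the working day).
Zane free: 09:00-13:00, 15:00-18:00 (invert busy blocks within the working day).
Quinn free: 08:00-09:00, 10:00-13:00, 14:00-19:00 (invert busy blocks within the working day).
Ximena ∩ Hiro: 10:00-11:00, 12:00-14:00, 15:00-17:00.
Ximena ∩ Hiro ∩ Uma: 10:00-11:00, 12:00-14:00, 15:00-17:00.
Ximena ∩ Hiro ∩ Uma ∩ Zane: 10:00-11:00, 12:00-13:00, 15:00-17:00.
Ximena ∩ Hiro ∩ Uma ∩ Zane ∩ Quinn: 10:00-11:00, 12:00-13:00, 15:00-17:00.
The first common window of at least 60 minutes is 10:00-11:00, so the earliest start is 10:00.

10:00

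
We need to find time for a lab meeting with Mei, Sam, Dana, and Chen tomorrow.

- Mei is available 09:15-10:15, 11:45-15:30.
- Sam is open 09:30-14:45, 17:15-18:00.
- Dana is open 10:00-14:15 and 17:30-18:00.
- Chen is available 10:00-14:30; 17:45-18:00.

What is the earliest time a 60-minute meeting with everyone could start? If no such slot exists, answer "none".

Mei ∩ Sam: 09:30-10:15, 11:45-14:45.
Mei ∩ Sam ∩ Dana: 10:00-10:15, 11:45-14:15.
Mei ∩ Sam ∩ Dana ∩ Chen: 10:00-10:15, 11:45-14:15.
The first common window of at least 60 minutes is 11:45-14:15, so the earliest start is 11:45.

11:45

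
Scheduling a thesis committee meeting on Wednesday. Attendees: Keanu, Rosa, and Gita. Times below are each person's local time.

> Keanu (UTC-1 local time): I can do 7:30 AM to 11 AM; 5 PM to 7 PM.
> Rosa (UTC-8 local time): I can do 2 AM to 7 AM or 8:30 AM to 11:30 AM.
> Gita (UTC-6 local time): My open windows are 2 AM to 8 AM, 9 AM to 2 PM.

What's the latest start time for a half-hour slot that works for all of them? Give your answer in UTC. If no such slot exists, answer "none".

Keanu in UTC: 08:30-12:00, 18:00-20:00 (add 1h to convert from UTC-1).
Rosa in UTC: 10:00-15:00, 16:30-19:30 (add 8h to convert from UTC-8).
Gita in UTC: 08:00-14:00, 15:00-20:00 (add 6h to convert from UTC-6).
Keanu ∩ Rosa: 10:00-12:00, 18:00-19:30.
Keanu ∩ Rosa ∩ Gita: 10:00-12:00, 18:00-19:30.
The last common window of at least 30 minutes is 18:00-19:30; a 30-minute meeting can start as late as 19:00 and still end by 19:30.

19:00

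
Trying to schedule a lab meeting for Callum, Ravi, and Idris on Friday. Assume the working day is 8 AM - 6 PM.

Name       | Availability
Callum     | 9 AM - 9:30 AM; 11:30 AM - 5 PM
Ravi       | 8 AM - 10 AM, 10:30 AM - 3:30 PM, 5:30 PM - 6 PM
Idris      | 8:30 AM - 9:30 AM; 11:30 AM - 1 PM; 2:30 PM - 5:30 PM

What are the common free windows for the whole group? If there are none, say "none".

09:00-09:30, 11:30-13:00, 14:30-15:30

Callum ∩ Ravi: 09:00-09:30, 11:30-15:30.
Callum ∩ Ravi ∩ Idris: 09:00-09:30, 11:30-13:00, 14:30-15:30.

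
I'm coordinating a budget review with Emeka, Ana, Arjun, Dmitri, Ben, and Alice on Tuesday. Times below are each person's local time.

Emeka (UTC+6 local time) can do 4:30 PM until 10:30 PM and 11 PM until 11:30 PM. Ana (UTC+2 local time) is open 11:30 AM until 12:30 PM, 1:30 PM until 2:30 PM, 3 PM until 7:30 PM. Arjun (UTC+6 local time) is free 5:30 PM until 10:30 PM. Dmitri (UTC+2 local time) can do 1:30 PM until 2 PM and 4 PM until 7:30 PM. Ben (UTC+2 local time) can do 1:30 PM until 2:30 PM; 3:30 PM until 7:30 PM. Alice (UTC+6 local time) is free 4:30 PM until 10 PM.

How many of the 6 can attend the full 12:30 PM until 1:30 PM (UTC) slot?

Emeka in UTC: 10:30-16:30, 17:00-17:30 (subtract 6h to convert from UTC+6).
Ana in UTC: 09:30-10:30, 11:30-12:30, 13:00-17:30 (subtract 2h to convert from UTC+2).
Arjun in UTC: 11:30-16:30 (subtract 6h to convert from UTC+6).
Dmitri in UTC: 11:30-12:00, 14:00-17:30 (subtract 2h to convert from UTC+2).
Ben in UTC: 11:30-12:30, 13:30-17:30 (subtract 2h to convert from UTC+2).
Alice in UTC: 10:30-16:00 (subtract 6h to convert from UTC+6).
Emeka, Arjun, and Alice can make the full 12:30-13:30 slot — that's 3.

3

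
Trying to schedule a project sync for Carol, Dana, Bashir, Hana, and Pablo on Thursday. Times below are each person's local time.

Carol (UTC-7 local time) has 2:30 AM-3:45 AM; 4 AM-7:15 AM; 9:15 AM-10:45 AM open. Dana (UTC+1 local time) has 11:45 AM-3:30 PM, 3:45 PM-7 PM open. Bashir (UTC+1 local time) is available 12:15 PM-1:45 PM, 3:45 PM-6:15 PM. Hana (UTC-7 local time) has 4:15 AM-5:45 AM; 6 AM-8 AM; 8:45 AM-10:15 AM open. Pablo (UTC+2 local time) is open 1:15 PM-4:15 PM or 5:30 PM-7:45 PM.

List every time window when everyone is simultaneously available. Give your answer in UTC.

Carol in UTC: 09:30-10:45, 11:00-14:15, 16:15-17:45 (add 7h to convert from UTC-7).
Dana in UTC: 10:45-14:30, 14:45-18:00 (subtract 1h to convert from UTC+1).
Bashir in UTC: 11:15-12:45, 14:45-17:15 (subtract 1h to convert from UTC+1).
Hana in UTC: 11:15-12:45, 13:00-15:00, 15:45-17:15 (add 7h to convert from UTC-7).
Pablo in UTC: 11:15-14:15, 15:30-17:45 (subtract 2h to convert from UTC+2).
Carol ∩ Dana: 11:00-14:15, 16:15-17:45.
Carol ∩ Dana ∩ Bashir: 11:15-12:45, 16:15-17:15.
Carol ∩ Dana ∩ Bashir ∩ Hana: 11:15-12:45, 16:15-17:15.
Carol ∩ Dana ∩ Bashir ∩ Hana ∩ Pablo: 11:15-12:45, 16:15-17:15.
So the common availability across everyone is 11:15-12:45, 16:15-17:15.

11:15-12:45, 16:15-17:15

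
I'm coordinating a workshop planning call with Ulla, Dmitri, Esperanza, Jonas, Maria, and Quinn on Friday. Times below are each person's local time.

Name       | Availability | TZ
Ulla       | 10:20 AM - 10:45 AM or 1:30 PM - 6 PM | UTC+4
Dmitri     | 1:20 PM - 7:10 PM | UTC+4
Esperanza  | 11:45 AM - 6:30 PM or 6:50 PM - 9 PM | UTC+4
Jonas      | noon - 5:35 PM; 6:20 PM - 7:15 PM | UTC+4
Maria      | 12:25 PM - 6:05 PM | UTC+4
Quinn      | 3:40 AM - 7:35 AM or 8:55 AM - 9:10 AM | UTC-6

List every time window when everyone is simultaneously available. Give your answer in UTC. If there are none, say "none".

Ulla in UTC: 06:20-06:45, 09:30-14:00 (subtract 4h to convert from UTC+4).
Dmitri in UTC: 09:20-15:10 (subtract 4h to convert from UTC+4).
Esperanza in UTC: 07:45-14:30, 14:50-17:00 (subtract 4h to convert from UTC+4).
Jonas in UTC: 08:00-13:35, 14:20-15:15 (subtract 4h to convert from UTC+4).
Maria in UTC: 08:25-14:05 (subtract 4h to convert from UTC+4).
Quinn in UTC: 09:40-13:35, 14:55-15:10 (add 6h to convert from UTC-6).
Ulla ∩ Dmitri: 09:30-14:00.
Ulla ∩ Dmitri ∩ Esperanza: 09:30-14:00.
Ulla ∩ Dmitri ∩ Esperanza ∩ Jonas: 09:30-13:35.
Ulla ∩ Dmitri ∩ Esperanza ∩ Jonas ∩ Maria: 09:30-13:35.
Ulla ∩ Dmitri ∩ Esperanza ∩ Jonas ∩ Maria ∩ Quinn: 09:40-13:35.

09:40-13:35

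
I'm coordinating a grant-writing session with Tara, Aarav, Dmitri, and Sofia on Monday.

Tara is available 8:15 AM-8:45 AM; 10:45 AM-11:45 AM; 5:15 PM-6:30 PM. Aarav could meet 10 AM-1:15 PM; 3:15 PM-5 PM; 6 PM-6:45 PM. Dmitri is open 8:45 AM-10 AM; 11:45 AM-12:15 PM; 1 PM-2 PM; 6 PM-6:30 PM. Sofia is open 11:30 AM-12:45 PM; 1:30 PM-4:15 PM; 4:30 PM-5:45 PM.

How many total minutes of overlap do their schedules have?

Tara ∩ Aarav: 10:45-11:45, 18:00-18:30.
Tara ∩ Aarav ∩ Dmitri: 18:00-18:30.
Tara ∩ Aarav ∩ Dmitri ∩ Sofia: ∅.
There is no time when everyone is free.
There is no common window, so the total is 0 minutes.

0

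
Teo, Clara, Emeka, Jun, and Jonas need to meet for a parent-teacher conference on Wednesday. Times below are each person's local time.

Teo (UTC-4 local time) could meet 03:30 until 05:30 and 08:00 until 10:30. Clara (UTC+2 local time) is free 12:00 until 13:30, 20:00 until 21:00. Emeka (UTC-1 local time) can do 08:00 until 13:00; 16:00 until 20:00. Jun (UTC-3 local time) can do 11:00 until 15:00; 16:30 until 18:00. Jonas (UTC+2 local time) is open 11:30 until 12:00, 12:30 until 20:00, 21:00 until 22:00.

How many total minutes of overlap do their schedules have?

0

Teo in UTC: 07:30-09:30, 12:00-14:30 (add 4h to convert from UTC-4).
Clara in UTC: 10:00-11:30, 18:00-19:00 (subtract 2h to convert from UTC+2).
Emeka in UTC: 09:00-14:00, 17:00-21:00 (add 1h to convert from UTC-1).
Jun in UTC: 14:00-18:00, 19:30-21:00 (add 3h to convert from UTC-3).
Jonas in UTC: 09:30-10:00, 10:30-18:00, 19:00-20:00 (subtract 2h to convert from UTC+2).
Teo ∩ Clara: ∅.
Teo ∩ Clara ∩ Emeka: ∅.
Teo ∩ Clara ∩ Emeka ∩ Jun: ∅.
Teo ∩ Clara ∩ Emeka ∩ Jun ∩ Jonas: ∅.
There is no time when everyone is free.
There is no common window, so the total is 0 minutes.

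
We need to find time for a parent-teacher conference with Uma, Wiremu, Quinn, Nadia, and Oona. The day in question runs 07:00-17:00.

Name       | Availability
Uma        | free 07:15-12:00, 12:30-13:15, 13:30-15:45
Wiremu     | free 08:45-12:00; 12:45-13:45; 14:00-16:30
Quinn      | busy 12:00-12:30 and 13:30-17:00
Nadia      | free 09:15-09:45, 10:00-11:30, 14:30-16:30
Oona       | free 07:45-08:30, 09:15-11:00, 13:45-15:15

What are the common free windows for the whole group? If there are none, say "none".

Uma free: 07:15-12:00, 12:30-13:15, 13:30-15:45.
Wiremu free: 08:45-12:00, 12:45-13:45, 14:00-16:30.
Quinn free: 07:00-12:00, 12:30-13:30 (invert busy blocks within the working day).
Nadia free: 09:15-09:45, 10:00-11:30, 14:30-16:30.
Oona free: 07:45-08:30, 09:15-11:00, 13:45-15:15.
Uma ∩ Wiremu: 08:45-12:00, 12:45-13:15, 13:30-13:45, 14:00-15:45.
Uma ∩ Wiremu ∩ Quinn: 08:45-12:00, 12:45-13:15.
Uma ∩ Wiremu ∩ Quinn ∩ Nadia: 09:15-09:45, 10:00-11:30.
Uma ∩ Wiremu ∩ Quinn ∩ Nadia ∩ Oona: 09:15-09:45, 10:00-11:00.

09:15-09:45, 10:00-11:00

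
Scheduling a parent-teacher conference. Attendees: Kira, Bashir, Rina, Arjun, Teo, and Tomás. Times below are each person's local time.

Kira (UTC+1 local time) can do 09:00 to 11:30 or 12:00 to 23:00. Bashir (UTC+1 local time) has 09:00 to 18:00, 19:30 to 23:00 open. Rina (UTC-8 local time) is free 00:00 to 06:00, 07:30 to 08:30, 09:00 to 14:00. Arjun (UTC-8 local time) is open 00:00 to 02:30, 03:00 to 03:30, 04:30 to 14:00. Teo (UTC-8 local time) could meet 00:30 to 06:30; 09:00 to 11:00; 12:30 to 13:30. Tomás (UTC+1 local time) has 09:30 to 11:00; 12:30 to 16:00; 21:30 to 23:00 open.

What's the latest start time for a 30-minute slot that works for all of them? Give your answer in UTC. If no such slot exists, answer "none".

21:00

Kira in UTC: 08:00-10:30, 11:00-22:00 (subtract 1h to convert from UTC+1).
Bashir in UTC: 08:00-17:00, 18:30-22:00 (subtract 1h to convert from UTC+1).
Rina in UTC: 08:00-14:00, 15:30-16:30, 17:00-22:00 (add 8h to convert from UTC-8).
Arjun in UTC: 08:00-10:30, 11:00-11:30, 12:30-22:00 (add 8h to convert from UTC-8).
Teo in UTC: 08:30-14:30, 17:00-19:00, 20:30-21:30 (add 8h to convert from UTC-8).
Tomás in UTC: 08:30-10:00, 11:30-15:00, 20:30-22:00 (subtract 1h to convert from UTC+1).
Kira ∩ Bashir: 08:00-10:30, 11:00-17:00, 18:30-22:00.
Kira ∩ Bashir ∩ Rina: 08:00-10:30, 11:00-14:00, 15:30-16:30, 18:30-22:00.
Kira ∩ Bashir ∩ Rina ∩ Arjun: 08:00-10:30, 11:00-11:30, 12:30-14:00, 15:30-16:30, 18:30-22:00.
Kira ∩ Bashir ∩ Rina ∩ Arjun ∩ Teo: 08:30-10:30, 11:00-11:30, 12:30-14:00, 18:30-19:00, 20:30-21:30.
Kira ∩ Bashir ∩ Rina ∩ Arjun ∩ Teo ∩ Tomás: 08:30-10:00, 12:30-14:00, 20:30-21:30.
The last common window of at least 30 minutes is 20:30-21:30; a 30-minute meeting can start as late as 21:00 and still end by 21:30.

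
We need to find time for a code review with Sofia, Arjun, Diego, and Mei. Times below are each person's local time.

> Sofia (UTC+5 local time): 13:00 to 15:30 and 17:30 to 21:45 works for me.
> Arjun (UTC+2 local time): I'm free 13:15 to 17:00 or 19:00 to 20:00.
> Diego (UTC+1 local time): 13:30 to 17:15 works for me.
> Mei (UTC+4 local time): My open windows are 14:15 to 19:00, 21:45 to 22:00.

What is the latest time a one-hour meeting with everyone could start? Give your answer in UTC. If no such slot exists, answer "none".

14:00

Sofia in UTC: 08:00-10:30, 12:30-16:45 (subtract 5h to convert from UTC+5).
Arjun in UTC: 11:15-15:00, 17:00-18:00 (subtract 2h to convert from UTC+2).
Diego in UTC: 12:30-16:15 (subtract 1h to convert from UTC+1).
Mei in UTC: 10:15-15:00, 17:45-18:00 (subtract 4h to convert from UTC+4).
Sofia ∩ Arjun: 12:30-15:00.
Sofia ∩ Arjun ∩ Diego: 12:30-15:00.
Sofia ∩ Arjun ∩ Diego ∩ Mei: 12:30-15:00.
The last common window of at least 60 minutes is 12:30-15:00; a 60-minute meeting can start as late as 14:00 and still end by 15:00.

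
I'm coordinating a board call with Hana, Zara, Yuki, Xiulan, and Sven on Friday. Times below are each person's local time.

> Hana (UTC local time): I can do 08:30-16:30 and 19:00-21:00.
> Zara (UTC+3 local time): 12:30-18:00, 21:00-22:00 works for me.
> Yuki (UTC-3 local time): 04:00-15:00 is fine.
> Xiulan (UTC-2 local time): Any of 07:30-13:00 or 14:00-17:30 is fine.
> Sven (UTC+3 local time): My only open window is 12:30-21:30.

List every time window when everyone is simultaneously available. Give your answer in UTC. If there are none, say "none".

Hana in UTC: 08:30-16:30, 19:00-21:00.
Zara in UTC: 09:30-15:00, 18:00-19:00 (subtract 3h to convert from UTC+3).
Yuki in UTC: 07:00-18:00 (add 3h to convert from UTC-3).
Xiulan in UTC: 09:30-15:00, 16:00-19:30 (add 2h to convert from UTC-2).
Sven in UTC: 09:30-18:30 (subtract 3h to convert from UTC+3).
Hana ∩ Zara: 09:30-15:00.
Hana ∩ Zara ∩ Yuki: 09:30-15:00.
Hana ∩ Zara ∩ Yuki ∩ Xiulan: 09:30-15:00.
Hana ∩ Zara ∩ Yuki ∩ Xiulan ∩ Sven: 09:30-15:00.
So the common availability across everyone is 09:30-15:00.

09:30-15:00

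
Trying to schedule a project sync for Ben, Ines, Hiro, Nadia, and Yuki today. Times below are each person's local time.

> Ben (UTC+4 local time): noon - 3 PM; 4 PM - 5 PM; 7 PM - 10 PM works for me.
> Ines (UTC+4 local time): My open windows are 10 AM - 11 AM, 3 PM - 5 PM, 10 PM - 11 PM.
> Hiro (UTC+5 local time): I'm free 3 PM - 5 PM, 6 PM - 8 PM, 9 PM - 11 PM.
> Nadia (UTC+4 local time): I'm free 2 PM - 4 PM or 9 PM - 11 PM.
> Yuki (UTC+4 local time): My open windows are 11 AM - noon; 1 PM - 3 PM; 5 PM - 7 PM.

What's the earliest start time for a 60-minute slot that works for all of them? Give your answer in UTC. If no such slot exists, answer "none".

Ben in UTC: 08:00-11:00, 12:00-13:00, 15:00-18:00 (subtract 4h to convert from UTC+4).
Ines in UTC: 06:00-07:00, 11:00-13:00, 18:00-19:00 (subtract 4h to convert from UTC+4).
Hiro in UTC: 10:00-12:00, 13:00-15:00, 16:00-18:00 (subtract 5h to convert from UTC+5).
Nadia in UTC: 10:00-12:00, 17:00-19:00 (subtract 4h to convert from UTC+4).
Yuki in UTC: 07:00-08:00, 09:00-11:00, 13:00-15:00 (subtract 4h to convert from UTC+4).
Ben ∩ Ines: 12:00-13:00.
Ben ∩ Ines ∩ Hiro: ∅.
Ben ∩ Ines ∩ Hiro ∩ Nadia: ∅.
Ben ∩ Ines ∩ Hiro ∩ Nadia ∩ Yuki: ∅.
There is no time when everyone is free.
No common window is at least 60 minutes long.

none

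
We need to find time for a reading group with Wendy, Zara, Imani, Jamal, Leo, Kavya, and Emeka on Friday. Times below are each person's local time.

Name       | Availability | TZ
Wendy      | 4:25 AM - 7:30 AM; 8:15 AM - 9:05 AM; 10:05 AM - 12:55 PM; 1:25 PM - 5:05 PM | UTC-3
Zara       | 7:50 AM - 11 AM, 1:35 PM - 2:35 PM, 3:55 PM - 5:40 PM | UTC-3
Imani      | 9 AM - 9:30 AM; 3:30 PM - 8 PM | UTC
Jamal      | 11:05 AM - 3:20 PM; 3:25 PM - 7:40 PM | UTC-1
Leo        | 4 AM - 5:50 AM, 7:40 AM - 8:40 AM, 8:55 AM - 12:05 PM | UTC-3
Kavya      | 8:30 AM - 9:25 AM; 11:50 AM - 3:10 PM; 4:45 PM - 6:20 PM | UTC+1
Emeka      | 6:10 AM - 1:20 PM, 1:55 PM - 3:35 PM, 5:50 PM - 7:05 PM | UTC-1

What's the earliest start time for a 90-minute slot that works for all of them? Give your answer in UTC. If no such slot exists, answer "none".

Wendy in UTC: 07:25-10:30, 11:15-12:05, 13:05-15:55, 16:25-20:05 (add 3h to convert from UTC-3).
Zara in UTC: 10:50-14:00, 16:35-17:35, 18:55-20:40 (add 3h to convert from UTC-3).
Imani in UTC: 09:00-09:30, 15:30-20:00.
Jamal in UTC: 12:05-16:20, 16:25-20:40 (add 1h to convert from UTC-1).
Leo in UTC: 07:00-08:50, 10:40-11:40, 11:55-15:05 (add 3h to convert from UTC-3).
Kavya in UTC: 07:30-08:25, 10:50-14:10, 15:45-17:20 (subtract 1h to convert from UTC+1).
Emeka in UTC: 07:10-14:20, 14:55-16:35, 18:50-20:05 (add 1h to convert from UTC-1).
Wendy ∩ Zara: 11:15-12:05, 13:05-14:00, 16:35-17:35, 18:55-20:05.
Wendy ∩ Zara ∩ Imani: 16:35-17:35, 18:55-20:00.
Wendy ∩ Zara ∩ Imani ∩ Jamal: 16:35-17:35, 18:55-20:00.
Wendy ∩ Zara ∩ Imani ∩ Jamal ∩ Leo: ∅.
Wendy ∩ Zara ∩ Imani ∩ Jamal ∩ Leo ∩ Kavya: ∅.
Wendy ∩ Zara ∩ Imani ∩ Jamal ∩ Leo ∩ Kavya ∩ Emeka: ∅.
There is no time when everyone is free.
No common window is at least 90 minutes long.

none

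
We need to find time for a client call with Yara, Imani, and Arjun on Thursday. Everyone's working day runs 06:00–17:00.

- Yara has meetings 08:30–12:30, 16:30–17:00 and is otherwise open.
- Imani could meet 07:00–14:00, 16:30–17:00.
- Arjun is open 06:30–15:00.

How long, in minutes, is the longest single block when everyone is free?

Yara free: 06:00-08:30, 12:30-16:30 (invert busy blocks within the working day).
Imani free: 07:00-14:00, 16:30-17:00.
Arjun free: 06:30-15:00.
Yara ∩ Imani: 07:00-08:30, 12:30-14:00.
Yara ∩ Imani ∩ Arjun: 07:00-08:30, 12:30-14:00.
So the common availability across everyone is 07:00-08:30, 12:30-14:00.
The longest is 07:00-08:30 at 90 minutes.

90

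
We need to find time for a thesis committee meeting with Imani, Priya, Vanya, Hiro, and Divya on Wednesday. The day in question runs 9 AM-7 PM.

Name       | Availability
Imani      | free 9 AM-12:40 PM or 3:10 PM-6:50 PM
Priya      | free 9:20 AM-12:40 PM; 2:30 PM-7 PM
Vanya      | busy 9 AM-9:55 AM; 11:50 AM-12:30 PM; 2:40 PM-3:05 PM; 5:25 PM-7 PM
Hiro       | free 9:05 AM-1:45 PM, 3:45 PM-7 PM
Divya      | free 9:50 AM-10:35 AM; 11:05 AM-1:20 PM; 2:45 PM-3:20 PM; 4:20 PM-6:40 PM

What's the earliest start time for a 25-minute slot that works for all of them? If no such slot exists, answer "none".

Imani free: 09:00-12:40, 15:10-18:50.
Priya free: 09:20-12:40, 14:30-19:00.
Vanya free: 09:55-11:50, 12:30-14:40, 15:05-17:25 (invert busy blocks within the working day).
Hiro free: 09:05-13:45, 15:45-19:00.
Divya free: 09:50-10:35, 11:05-13:20, 14:45-15:20, 16:20-18:40.
Imani ∩ Priya: 09:20-12:40, 15:10-18:50.
Imani ∩ Priya ∩ Vanya: 09:55-11:50, 12:30-12:40, 15:10-17:25.
Imani ∩ Priya ∩ Vanya ∩ Hiro: 09:55-11:50, 12:30-12:40, 15:45-17:25.
Imani ∩ Priya ∩ Vanya ∩ Hiro ∩ Divya: 09:55-10:35, 11:05-11:50, 12:30-12:40, 16:20-17:25.
The first common window of at least 25 minutes is 09:55-10:35, so the earliest start is 09:55.

09:55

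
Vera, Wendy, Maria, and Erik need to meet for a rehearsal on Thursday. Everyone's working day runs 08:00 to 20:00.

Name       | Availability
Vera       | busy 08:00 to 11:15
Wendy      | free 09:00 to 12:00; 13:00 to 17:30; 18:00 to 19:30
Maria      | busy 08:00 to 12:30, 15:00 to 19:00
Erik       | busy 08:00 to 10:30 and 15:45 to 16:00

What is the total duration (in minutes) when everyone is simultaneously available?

150

Vera free: 11:15-20:00 (invert busy blocks within the working day).
Wendy free: 09:00-12:00, 13:00-17:30, 18:00-19:30.
Maria free: 12:30-15:00, 19:00-20:00 (invert busy blocks within the working day).
Erik free: 10:30-15:45, 16:00-20:00 (invert busy blocks within the working day).
Vera ∩ Wendy: 11:15-12:00, 13:00-17:30, 18:00-19:30.
Vera ∩ Wendy ∩ Maria: 13:00-15:00, 19:00-19:30.
Vera ∩ Wendy ∩ Maria ∩ Erik: 13:00-15:00, 19:00-19:30.
Summing the common windows: 120 + 30 = 150 minutes.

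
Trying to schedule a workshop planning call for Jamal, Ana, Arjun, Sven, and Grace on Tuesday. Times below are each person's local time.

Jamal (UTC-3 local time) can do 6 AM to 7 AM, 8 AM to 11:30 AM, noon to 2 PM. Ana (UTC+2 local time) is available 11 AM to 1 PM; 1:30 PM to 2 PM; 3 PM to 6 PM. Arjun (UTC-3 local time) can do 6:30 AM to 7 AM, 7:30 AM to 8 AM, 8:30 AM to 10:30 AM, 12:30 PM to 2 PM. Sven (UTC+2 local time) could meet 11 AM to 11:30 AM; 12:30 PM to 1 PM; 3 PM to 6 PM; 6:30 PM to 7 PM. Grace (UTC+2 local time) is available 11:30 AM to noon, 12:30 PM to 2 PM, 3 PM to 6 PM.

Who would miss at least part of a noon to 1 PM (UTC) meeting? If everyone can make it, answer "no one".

Jamal in UTC: 09:00-10:00, 11:00-14:30, 15:00-17:00 (add 3h to convert from UTC-3).
Ana in UTC: 09:00-11:00, 11:30-12:00, 13:00-16:00 (subtract 2h to convert from UTC+2).
Arjun in UTC: 09:30-10:00, 10:30-11:00, 11:30-13:30, 15:30-17:00 (add 3h to convert from UTC-3).
Sven in UTC: 09:00-09:30, 10:30-11:00, 13:00-16:00, 16:30-17:00 (subtract 2h to convert from UTC+2).
Grace in UTC: 09:30-10:00, 10:30-12:00, 13:00-16:00 (subtract 2h to convert from UTC+2).
Jamal: free for 12:00-13:00. Ana: not fully free for 12:00-13:00. Arjun: free for 12:00-13:00. Sven: not fully free for 12:00-13:00. Grace: not fully free for 12:00-13:00.

Ana, Grace, Sven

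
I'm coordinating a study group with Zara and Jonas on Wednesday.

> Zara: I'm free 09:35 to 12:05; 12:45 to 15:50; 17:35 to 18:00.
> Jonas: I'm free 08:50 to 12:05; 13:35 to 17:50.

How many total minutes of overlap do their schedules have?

300

Zara ∩ Jonas: 09:35-12:05, 13:35-15:50, 17:35-17:50.
So the common availability across everyone is 09:35-12:05, 13:35-15:50, 17:35-17:50.
Summing the common windows: 150 + 135 + 15 = 300 minutes.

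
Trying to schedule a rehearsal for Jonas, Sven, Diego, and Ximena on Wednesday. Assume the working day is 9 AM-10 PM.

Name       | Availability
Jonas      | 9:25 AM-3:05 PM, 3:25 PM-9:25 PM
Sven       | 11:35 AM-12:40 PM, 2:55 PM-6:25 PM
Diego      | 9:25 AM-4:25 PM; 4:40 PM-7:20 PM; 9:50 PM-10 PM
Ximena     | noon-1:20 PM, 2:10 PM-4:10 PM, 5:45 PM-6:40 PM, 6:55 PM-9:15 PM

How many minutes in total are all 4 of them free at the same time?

135

Jonas ∩ Sven: 11:35-12:40, 14:55-15:05, 15:25-18:25.
Jonas ∩ Sven ∩ Diego: 11:35-12:40, 14:55-15:05, 15:25-16:25, 16:40-18:25.
Jonas ∩ Sven ∩ Diego ∩ Ximena: 12:00-12:40, 14:55-15:05, 15:25-16:10, 17:45-18:25.
Summing the common windows: 40 + 10 + 45 + 40 = 135 minutes.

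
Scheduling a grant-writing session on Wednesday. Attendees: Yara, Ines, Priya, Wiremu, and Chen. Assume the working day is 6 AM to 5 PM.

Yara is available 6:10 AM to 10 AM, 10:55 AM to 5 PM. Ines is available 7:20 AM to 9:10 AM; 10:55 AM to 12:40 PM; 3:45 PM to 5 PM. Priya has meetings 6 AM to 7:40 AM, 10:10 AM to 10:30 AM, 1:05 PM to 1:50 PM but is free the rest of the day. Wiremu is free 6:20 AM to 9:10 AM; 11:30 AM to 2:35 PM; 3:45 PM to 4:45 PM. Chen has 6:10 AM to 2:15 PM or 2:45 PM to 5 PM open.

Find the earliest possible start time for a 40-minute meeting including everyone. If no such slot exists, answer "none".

07:40

Yara free: 06:10-10:00, 10:55-17:00.
Ines free: 07:20-09:10, 10:55-12:40, 15:45-17:00.
Priya free: 07:40-10:10, 10:30-13:05, 13:50-17:00 (invert busy blocks within the working day).
Wiremu free: 06:20-09:10, 11:30-14:35, 15:45-16:45.
Chen free: 06:10-14:15, 14:45-17:00.
Yara ∩ Ines: 07:20-09:10, 10:55-12:40, 15:45-17:00.
Yara ∩ Ines ∩ Priya: 07:40-09:10, 10:55-12:40, 15:45-17:00.
Yara ∩ Ines ∩ Priya ∩ Wiremu: 07:40-09:10, 11:30-12:40, 15:45-16:45.
Yara ∩ Ines ∩ Priya ∩ Wiremu ∩ Chen: 07:40-09:10, 11:30-12:40, 15:45-16:45.
The first common window of at least 40 minutes is 07:40-09:10, so the earliest start is 07:40.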